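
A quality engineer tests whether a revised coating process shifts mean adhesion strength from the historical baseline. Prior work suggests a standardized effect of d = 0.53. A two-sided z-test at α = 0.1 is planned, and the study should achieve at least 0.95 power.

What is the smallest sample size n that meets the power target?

Set Φ(δ − 1.645) = 0.95; then δ − 1.645 = Φ⁻¹(0.95) = 1.645, giving δ = 3.290.
(For δ > 0 the lower-tail rejection region contributes negligibly to power, so the one-term inversion is standard.)
δ = d·√n ⇒ n = (δ/d)² = (3.290 / 0.53)² = 38.53.
Rounding up, n = 39.

n = 39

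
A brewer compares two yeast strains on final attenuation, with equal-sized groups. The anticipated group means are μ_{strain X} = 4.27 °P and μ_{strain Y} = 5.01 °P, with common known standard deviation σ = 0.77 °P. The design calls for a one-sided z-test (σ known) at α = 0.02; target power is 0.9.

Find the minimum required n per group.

Standardized effect: d = |μ_{strain X} − μ_{strain Y}| / σ = |4.27 − 5.01| / 0.77 = 0.9610
For power 0.9 need Φ(δ − z_{0.02}) = 0.9, so δ = z_{0.02} + z_{0.10} = 2.054 + 1.282 = 3.335.
δ = d·√(n/2) ⇒ n = 2(δ/d)² = 2 × (3.335 / 0.9610)² = 24.09.
Round up to the next whole unit.

n = 25 per group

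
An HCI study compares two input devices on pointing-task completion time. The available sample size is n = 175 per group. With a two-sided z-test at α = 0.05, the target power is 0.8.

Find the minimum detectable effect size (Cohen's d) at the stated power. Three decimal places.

Required noncentrality: δ = z_{0.025} + z_{0.20} = 1.960 + 0.842 = 2.802.
(Lower-tail contribution to power is negligible for δ > 0.)
δ = d·√(n/2) ⇒ d = δ/√(n/2) = 2.802/√(175/2) = 0.2995.

d ≈ 0.300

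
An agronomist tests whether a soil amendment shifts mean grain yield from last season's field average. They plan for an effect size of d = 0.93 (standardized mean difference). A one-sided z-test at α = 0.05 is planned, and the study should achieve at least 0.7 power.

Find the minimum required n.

n = 6

For power 0.7 need Φ(δ − z_{0.05}) = 0.7, so δ = z_{0.05} + z_{0.30} = 1.645 + 0.524 = 2.169.
δ = d·√n ⇒ n = (δ/d)² = (2.169 / 0.93)² = 5.44.
Round up to the next whole unit.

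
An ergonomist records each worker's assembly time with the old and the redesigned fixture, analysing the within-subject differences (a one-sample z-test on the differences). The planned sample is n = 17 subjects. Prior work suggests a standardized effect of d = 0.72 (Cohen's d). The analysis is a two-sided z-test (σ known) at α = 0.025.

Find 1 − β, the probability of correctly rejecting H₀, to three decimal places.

Power ≈ 0.766

Noncentrality parameter: λ = d·√n = 0.72 × √17 = 2.9686
Two-sided α = 0.025 → critical value z_{0.0125} = 2.241.
Power = Φ(λ − 2.241) + Φ(−λ − 2.241) = Φ(0.727) + Φ(-5.210) = 0.7665 + 0.0000 = 0.7665.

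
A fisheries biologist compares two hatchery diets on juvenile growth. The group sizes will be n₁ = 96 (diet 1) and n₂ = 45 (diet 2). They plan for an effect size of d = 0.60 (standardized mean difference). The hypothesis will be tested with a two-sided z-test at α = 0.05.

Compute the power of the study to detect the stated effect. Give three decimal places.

Power ≈ 0.913

Noncentrality parameter: δ = d / √(1/n₁ + 1/n₂) = 0.60 / √(1/96 + 1/45) = 3.3211
Two-sided α = 0.05 → critical value z_{0.025} = 1.960.
Power = Φ(δ − 1.960) + Φ(−δ − 1.960) = Φ(1.361) + Φ(-5.281) = 0.9133 + 0.0000 = 0.9133.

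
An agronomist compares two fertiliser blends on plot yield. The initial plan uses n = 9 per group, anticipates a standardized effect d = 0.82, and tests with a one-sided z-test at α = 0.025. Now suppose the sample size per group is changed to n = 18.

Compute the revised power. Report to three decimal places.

With n = 18 per group: δ = d·√(n/2) = 0.82 × √(18/2) = 2.4600. Critical value z_{0.025} = 1.960.
Revised power = P(Z > 1.960 − δ) = Φ(0.500) = 0.6915.

Power ≈ 0.691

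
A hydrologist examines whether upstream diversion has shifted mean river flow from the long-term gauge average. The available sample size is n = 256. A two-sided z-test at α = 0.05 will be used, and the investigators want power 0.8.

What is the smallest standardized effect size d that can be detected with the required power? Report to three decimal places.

Required noncentrality: δ = z_{0.025} + z_{0.20} = 1.960 + 0.842 = 2.802.
(The second rejection-region term Φ(−δ − z_{α/2}) is negligible and dropped.)
δ = d·√n ⇒ d = δ/√n = 2.802/√256 = 0.1751.

d ≈ 0.175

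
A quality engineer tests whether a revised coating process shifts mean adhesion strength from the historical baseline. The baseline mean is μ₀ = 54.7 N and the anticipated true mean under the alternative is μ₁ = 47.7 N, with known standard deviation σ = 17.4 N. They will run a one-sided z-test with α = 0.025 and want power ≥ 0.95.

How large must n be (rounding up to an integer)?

Standardized effect: d = |μ₁ − μ₀| / σ = |47.7 − 54.7| / 17.4 = 0.4023
Set Φ(δ − 1.960) = 0.95; then δ − 1.960 = Φ⁻¹(0.95) = 1.645, giving δ = 3.605.
δ = d·√n ⇒ n = (δ/d)² = (3.605 / 0.4023)² = 80.29.
Rounding up, n = 81.

n = 81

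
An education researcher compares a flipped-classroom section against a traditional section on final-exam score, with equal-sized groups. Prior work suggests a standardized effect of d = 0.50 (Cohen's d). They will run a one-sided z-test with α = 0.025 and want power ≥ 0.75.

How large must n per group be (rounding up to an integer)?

n = 56 per group

Set Φ(δ − 1.960) = 0.75; then δ − 1.960 = Φ⁻¹(0.75) = 0.674, giving δ = 2.634.
δ = d·√(n/2) ⇒ n = 2(δ/d)² = 2 × (2.634 / 0.50)² = 55.52.
Rounding up, n = 56 per group.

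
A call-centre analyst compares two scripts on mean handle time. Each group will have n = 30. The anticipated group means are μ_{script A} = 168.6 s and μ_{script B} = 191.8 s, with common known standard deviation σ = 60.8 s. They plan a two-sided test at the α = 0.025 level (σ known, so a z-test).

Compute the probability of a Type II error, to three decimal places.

β ≈ 0.777

Standardized effect: d = |μ_{script A} − μ_{script B}| / σ = |168.6 − 191.8| / 60.8 = 0.3816
Noncentrality parameter: δ = d·√(n/2) = 0.3816 × √(30/2) = 1.4778
Critical value for a two-sided test at α = 0.025: z_{α/2} = 2.241.
Power = Φ(δ − 2.241) + Φ(−δ − 2.241) = Φ(-0.764) + Φ(-3.719) = 0.2226 + 0.0001 = 0.2227.
Type II error: β = 1 − power = 1 − 0.2227 = 0.7773.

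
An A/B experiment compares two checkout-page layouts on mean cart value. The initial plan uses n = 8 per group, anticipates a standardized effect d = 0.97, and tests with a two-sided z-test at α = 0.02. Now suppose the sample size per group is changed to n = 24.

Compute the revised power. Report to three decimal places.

Power ≈ 0.849

With n = 24 per group: δ = d·√(n/2) = 0.97 × √(24/2) = 3.3602. Critical value z_{0.01} = 2.326.
Revised power = Φ(δ − 2.326) + Φ(−δ − 2.326) = Φ(1.034) + Φ(-5.687) = 0.8494 + 0.0000 = 0.8494.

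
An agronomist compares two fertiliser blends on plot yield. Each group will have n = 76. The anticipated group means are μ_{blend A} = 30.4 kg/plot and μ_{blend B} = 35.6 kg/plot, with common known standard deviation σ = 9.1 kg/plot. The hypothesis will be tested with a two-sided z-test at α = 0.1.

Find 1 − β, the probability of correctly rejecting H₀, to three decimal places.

Standardized effect: d = |μ_{blend A} − μ_{blend B}| / σ = |30.4 − 35.6| / 9.1 = 0.5714
Noncentrality parameter: δ = d·√(n/2) = 0.5714 × √(76/2) = 3.5225
Two-sided α = 0.1 → critical value z_{0.05} = 1.645.
Power = Φ(δ − 1.645) + Φ(−δ − 1.645) = Φ(1.878) + Φ(-5.167) = 0.9698 + 0.0000 = 0.9698.

Power ≈ 0.970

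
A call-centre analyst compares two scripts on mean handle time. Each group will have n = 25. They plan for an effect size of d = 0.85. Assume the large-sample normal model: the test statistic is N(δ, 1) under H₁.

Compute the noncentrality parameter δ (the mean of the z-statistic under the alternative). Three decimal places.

δ ≈ 3.005

δ = d·√(n/2) = 0.85 × √(25/2) = 3.0052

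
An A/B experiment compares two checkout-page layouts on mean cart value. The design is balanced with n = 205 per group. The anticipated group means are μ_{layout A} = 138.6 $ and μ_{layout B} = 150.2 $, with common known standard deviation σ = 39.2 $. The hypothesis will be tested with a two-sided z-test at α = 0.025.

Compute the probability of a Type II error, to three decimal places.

β ≈ 0.225

Standardized effect: d = |μ_{layout A} − μ_{layout B}| / σ = |138.6 − 150.2| / 39.2 = 0.2959
Noncentrality parameter: δ = d·√(n/2) = 0.2959 × √(205/2) = 2.9959
Critical value for a two-sided test at α = 0.025: z_{α/2} = 2.241.
Power = Φ(δ − 2.241) + Φ(−δ − 2.241) = Φ(0.755) + Φ(-5.237) = 0.7747 + 0.0000 = 0.7747.
Type II error: β = 1 − power = 1 − 0.7747 = 0.2253.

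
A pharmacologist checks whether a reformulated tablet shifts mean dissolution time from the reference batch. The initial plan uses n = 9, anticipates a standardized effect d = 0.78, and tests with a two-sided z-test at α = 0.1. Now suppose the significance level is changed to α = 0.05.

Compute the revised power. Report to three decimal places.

Power ≈ 0.648

δ = d·√n = 0.78 × √9 = 2.3400 (unchanged). New critical value: z_{0.025} = 1.960.
Revised power = Φ(δ − 1.960) + Φ(−δ − 1.960) = Φ(0.380) + Φ(-4.300) = 0.6480 + 0.0000 = 0.6480.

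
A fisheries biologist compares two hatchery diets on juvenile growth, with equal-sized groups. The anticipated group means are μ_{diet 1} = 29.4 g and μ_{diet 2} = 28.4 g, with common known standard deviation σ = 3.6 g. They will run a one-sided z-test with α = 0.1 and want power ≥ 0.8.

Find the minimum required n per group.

n = 117 per group

Standardized effect: d = |μ_{diet 1} − μ_{diet 2}| / σ = |29.4 − 28.4| / 3.6 = 0.2778
For power 0.8 need Φ(δ − z_{0.1}) = 0.8, so δ = z_{0.1} + z_{0.20} = 1.282 + 0.842 = 2.123.
δ = d·√(n/2) ⇒ n = 2(δ/d)² = 2 × (2.123 / 0.2778)² = 116.84.
Rounding up, n = 117 per group.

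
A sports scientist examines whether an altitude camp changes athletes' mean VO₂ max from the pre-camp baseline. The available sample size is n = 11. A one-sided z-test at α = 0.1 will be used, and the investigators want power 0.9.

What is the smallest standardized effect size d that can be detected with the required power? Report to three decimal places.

d ≈ 0.773

Required noncentrality: δ = z_{0.1} + z_{0.10} = 1.282 + 1.282 = 2.563.
δ = d·√n ⇒ d = δ/√n = 2.563/√11 = 0.7728.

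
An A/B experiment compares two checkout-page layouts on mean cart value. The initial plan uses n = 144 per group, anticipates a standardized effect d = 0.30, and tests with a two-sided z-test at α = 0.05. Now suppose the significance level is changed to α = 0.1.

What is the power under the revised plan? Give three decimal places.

Power ≈ 0.816

δ = d·√(n/2) = 0.30 × √(144/2) = 2.5456 (unchanged). New critical value: z_{0.05} = 1.645.
Revised power = Φ(δ − 1.645) + Φ(−δ − 1.645) = Φ(0.901) + Φ(-4.190) = 0.8161 + 0.0000 = 0.8161.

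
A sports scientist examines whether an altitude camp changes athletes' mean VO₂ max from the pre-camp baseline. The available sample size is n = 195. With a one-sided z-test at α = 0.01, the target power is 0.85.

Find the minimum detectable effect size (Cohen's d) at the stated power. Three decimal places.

Need Φ(δ − 2.326) = 0.85, so δ = 2.326 + 1.036 = 3.363.
δ = d·√n ⇒ d = δ/√n = 3.363/√195 = 0.2408.

d ≈ 0.241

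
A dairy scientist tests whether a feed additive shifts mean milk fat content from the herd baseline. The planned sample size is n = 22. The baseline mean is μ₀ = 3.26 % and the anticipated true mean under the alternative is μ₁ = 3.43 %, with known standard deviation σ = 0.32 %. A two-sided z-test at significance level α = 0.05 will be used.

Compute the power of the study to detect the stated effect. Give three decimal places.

Standardized effect: d = |μ₁ − μ₀| / σ = |3.43 − 3.26| / 0.32 = 0.5312
Noncentrality parameter: δ = d·√n = 0.5312 × √22 = 2.4918
Two-sided α = 0.05 → critical value z_{0.025} = 1.960.
Power = Φ(δ − 1.960) + Φ(−δ − 1.960) = Φ(0.532) + Φ(-4.452) = 0.7026 + 0.0000 = 0.7026.

Power ≈ 0.703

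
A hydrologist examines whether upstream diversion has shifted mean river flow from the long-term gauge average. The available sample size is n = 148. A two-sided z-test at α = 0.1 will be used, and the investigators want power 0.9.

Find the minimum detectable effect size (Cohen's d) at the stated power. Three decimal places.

d ≈ 0.241

Need Φ(δ − 1.645) = 0.9, so δ = 1.645 + 1.282 = 2.926.
(The second rejection-region term Φ(−δ − z_{α/2}) is negligible and dropped.)
δ = d·√n ⇒ d = δ/√n = 2.926/√148 = 0.2405.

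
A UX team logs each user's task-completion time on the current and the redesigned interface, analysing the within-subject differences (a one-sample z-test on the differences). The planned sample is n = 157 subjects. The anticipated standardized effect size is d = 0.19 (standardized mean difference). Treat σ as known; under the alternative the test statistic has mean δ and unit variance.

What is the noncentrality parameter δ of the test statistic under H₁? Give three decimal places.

δ = d·√n = 0.19 × √157 = 2.3807

δ ≈ 2.381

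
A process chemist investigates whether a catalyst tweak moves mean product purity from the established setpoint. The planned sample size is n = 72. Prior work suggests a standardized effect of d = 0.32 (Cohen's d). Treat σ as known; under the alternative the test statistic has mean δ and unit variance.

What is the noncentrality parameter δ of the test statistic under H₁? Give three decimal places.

The noncentrality parameter scales effect size by the design's sample-size factor: δ = d·√n = 0.32 × √72 = 2.7153

δ ≈ 2.715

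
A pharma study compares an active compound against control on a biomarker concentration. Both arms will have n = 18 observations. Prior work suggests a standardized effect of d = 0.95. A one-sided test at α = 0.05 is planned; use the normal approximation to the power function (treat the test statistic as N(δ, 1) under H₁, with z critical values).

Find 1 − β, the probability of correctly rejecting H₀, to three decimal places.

Power ≈ 0.886

Noncentrality parameter: δ = d·√(n/2) = 0.95 × √(18/2) = 2.8500
Critical value for a one-sided test at α = 0.05: z_α = 1.645.
Power = P(Z > 1.645 − δ) = Φ(1.205) = 0.8859.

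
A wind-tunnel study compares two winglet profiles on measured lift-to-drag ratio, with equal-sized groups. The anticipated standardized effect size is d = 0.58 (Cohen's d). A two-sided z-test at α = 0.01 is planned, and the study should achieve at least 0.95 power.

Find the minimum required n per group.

n = 106 per group

For power 0.95 need Φ(δ − z_{0.005}) = 0.95, so δ = z_{0.005} + z_{0.05} = 2.576 + 1.645 = 4.221.
(For δ > 0 the lower-tail rejection region contributes negligibly to power, so the one-term inversion is standard.)
δ = d·√(n/2) ⇒ n = 2(δ/d)² = 2 × (4.221 / 0.58)² = 105.91.
Round up to the next whole unit.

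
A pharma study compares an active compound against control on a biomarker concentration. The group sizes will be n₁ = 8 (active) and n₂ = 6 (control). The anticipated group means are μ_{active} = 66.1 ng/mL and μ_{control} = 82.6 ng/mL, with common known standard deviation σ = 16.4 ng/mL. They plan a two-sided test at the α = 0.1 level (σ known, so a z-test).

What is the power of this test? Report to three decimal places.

Power ≈ 0.587

Standardized effect: d = |μ_{active} − μ_{control}| / σ = |66.1 − 82.6| / 16.4 = 1.0061
Noncentrality parameter: δ = d / √(1/n₁ + 1/n₂) = 1.0061 / √(1/8 + 1/6) = 1.8629
Critical value for a two-sided test at α = 0.1: z_{α/2} = 1.645.
Power = Φ(δ − 1.645) + Φ(−δ − 1.645) = Φ(0.218) + Φ(-3.508) = 0.5863 + 0.0002 = 0.5865.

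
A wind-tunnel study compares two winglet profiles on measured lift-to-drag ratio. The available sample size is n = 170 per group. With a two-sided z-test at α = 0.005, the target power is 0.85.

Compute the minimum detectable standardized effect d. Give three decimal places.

Required noncentrality: δ = z_{0.0025} + z_{0.15} = 2.807 + 1.036 = 3.843.
(Lower-tail contribution to power is negligible for δ > 0.)
δ = d·√(n/2) ⇒ d = δ/√(n/2) = 3.843/√(170/2) = 0.4169.

d ≈ 0.417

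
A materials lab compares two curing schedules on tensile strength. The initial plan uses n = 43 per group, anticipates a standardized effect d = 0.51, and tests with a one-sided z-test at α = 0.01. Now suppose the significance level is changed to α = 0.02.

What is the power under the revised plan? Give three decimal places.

Power ≈ 0.622

δ = d·√(n/2) = 0.51 × √(43/2) = 2.3648 (unchanged). New critical value: z_{0.02} = 2.054.
Revised power = P(Z > 2.054 − δ) = Φ(0.311) = 0.6221.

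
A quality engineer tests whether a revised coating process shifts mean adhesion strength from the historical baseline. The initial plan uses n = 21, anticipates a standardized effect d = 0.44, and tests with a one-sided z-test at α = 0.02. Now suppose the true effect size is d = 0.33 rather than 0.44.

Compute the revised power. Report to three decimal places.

With d = 0.33: δ = d·√n = 0.33 × √21 = 1.5122. Critical value z_{0.02} = 2.054.
Revised power = Φ(δ − 2.054) = Φ(-0.541) = 0.2941.

Power ≈ 0.294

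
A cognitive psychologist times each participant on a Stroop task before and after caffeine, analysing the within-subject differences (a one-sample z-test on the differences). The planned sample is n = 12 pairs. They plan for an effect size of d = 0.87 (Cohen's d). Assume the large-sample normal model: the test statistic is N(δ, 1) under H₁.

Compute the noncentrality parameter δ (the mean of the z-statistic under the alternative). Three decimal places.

δ = d·√n = 0.87 × √12 = 3.0138

δ ≈ 3.014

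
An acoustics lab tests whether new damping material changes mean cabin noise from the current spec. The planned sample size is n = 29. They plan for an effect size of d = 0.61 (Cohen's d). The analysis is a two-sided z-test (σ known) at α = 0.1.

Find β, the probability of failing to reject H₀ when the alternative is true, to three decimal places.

Noncentrality parameter: δ = d·√n = 0.61 × √29 = 3.2850
Critical value for a two-sided test at α = 0.1: z_{α/2} = 1.645.
Power = Φ(δ − 1.645) + Φ(−δ − 1.645) = Φ(1.640) + Φ(-4.930) = 0.9495 + 0.0000 = 0.9495.
Type II error: β = 1 − power = 1 − 0.9495 = 0.0505.

β ≈ 0.050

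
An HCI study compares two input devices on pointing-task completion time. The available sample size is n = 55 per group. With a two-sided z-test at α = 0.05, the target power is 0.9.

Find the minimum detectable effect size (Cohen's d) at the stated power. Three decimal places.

d ≈ 0.618

Required noncentrality: δ = z_{0.025} + z_{0.10} = 1.960 + 1.282 = 3.242.
(The second rejection-region term Φ(−δ − z_{α/2}) is negligible and dropped.)
δ = d·√(n/2) ⇒ d = δ/√(n/2) = 3.242/√(55/2) = 0.6181.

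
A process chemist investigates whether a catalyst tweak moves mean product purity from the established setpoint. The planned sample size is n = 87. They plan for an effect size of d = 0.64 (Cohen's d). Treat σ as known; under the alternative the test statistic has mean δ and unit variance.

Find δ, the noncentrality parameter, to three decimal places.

δ ≈ 5.970

The noncentrality parameter scales effect size by the design's sample-size factor: δ = d·√n = 0.64 × √87 = 5.9695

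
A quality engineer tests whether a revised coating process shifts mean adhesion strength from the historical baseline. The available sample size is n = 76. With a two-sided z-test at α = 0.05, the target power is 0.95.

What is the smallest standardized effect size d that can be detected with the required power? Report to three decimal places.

d ≈ 0.414

Required noncentrality: δ = z_{0.025} + z_{0.05} = 1.960 + 1.645 = 3.605.
(Lower-tail contribution to power is negligible for δ > 0.)
δ = d·√n ⇒ d = δ/√n = 3.605/√76 = 0.4135.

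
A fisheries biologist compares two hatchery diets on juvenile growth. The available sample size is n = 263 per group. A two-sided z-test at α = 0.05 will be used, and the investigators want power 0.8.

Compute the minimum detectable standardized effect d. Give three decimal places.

d ≈ 0.244

Required noncentrality: δ = z_{0.025} + z_{0.20} = 1.960 + 0.842 = 2.802.
(Lower-tail contribution to power is negligible for δ > 0.)
δ = d·√(n/2) ⇒ d = δ/√(n/2) = 2.802/√(263/2) = 0.2443.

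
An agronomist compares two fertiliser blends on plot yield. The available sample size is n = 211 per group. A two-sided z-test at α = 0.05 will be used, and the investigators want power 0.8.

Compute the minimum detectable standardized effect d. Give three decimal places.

Required noncentrality: δ = z_{0.025} + z_{0.20} = 1.960 + 0.842 = 2.802.
(Lower-tail contribution to power is negligible for δ > 0.)
δ = d·√(n/2) ⇒ d = δ/√(n/2) = 2.802/√(211/2) = 0.2728.

d ≈ 0.273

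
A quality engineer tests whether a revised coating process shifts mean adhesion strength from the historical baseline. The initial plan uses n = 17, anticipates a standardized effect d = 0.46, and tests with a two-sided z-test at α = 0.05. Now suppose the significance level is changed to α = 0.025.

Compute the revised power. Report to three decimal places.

δ = d·√n = 0.46 × √17 = 1.8966 (unchanged). New critical value: z_{0.0125} = 2.241.
Revised power = Φ(δ − 2.241) + Φ(−δ − 2.241) = Φ(-0.345) + Φ(-4.138) = 0.3651 + 0.0000 = 0.3651.

Power ≈ 0.365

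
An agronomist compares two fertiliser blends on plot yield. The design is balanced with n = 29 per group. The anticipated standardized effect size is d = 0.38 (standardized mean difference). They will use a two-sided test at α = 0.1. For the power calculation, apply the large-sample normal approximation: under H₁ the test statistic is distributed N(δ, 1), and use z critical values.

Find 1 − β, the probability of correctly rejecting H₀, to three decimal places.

Power ≈ 0.423

Noncentrality parameter: δ = d·√(n/2) = 0.38 × √(29/2) = 1.4470
Critical value for a two-sided test at α = 0.1: z_{α/2} = 1.645.
Power = Φ(δ − 1.645) + Φ(−δ − 1.645) = Φ(-0.198) + Φ(-3.092) = 0.4216 + 0.0010 = 0.4226.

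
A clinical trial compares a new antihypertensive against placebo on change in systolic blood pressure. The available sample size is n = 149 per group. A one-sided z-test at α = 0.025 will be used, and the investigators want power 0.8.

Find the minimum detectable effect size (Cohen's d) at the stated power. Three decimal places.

Need Φ(δ − 1.960) = 0.8, so δ = 1.960 + 0.842 = 2.802.
δ = d·√(n/2) ⇒ d = δ/√(n/2) = 2.802/√(149/2) = 0.3246.

d ≈ 0.325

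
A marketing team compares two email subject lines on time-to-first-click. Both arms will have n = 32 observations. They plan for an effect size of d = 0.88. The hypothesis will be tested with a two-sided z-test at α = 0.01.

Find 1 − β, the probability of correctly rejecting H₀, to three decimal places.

Noncentrality parameter: δ = d·√(n/2) = 0.88 × √(32/2) = 3.5200
Two-sided α = 0.01 → critical value z_{0.005} = 2.576.
Power = Φ(δ − 2.576) + Φ(−δ − 2.576) = Φ(0.944) + Φ(-6.096) = 0.8275 + 0.0000 = 0.8275.

Power ≈ 0.827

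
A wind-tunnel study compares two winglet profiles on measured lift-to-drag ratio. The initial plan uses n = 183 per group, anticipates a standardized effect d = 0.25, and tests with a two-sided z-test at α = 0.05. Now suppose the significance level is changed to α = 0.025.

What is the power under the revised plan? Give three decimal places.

δ = d·√(n/2) = 0.25 × √(183/2) = 2.3914 (unchanged). New critical value: z_{0.0125} = 2.241.
Revised power = Φ(δ − 2.241) + Φ(−δ − 2.241) = Φ(0.150) + Φ(-4.633) = 0.5596 + 0.0000 = 0.5596.

Power ≈ 0.560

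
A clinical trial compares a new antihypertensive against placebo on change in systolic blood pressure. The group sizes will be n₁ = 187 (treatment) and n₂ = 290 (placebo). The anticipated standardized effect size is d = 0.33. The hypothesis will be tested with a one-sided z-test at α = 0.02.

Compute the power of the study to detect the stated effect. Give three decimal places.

Power ≈ 0.929

Noncentrality parameter: δ = d / √(1/n₁ + 1/n₂) = 0.33 / √(1/187 + 1/290) = 3.5186
One-sided α = 0.02 → critical value z_{0.02} = 2.054.
Power = P(Z > 2.054 − δ) = Φ(1.465) = 0.9285.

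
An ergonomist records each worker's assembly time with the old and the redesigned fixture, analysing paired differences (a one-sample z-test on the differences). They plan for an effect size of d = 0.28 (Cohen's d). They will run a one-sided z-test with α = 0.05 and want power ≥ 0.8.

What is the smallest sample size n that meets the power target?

n = 79

Set Φ(δ − 1.645) = 0.8; then δ − 1.645 = Φ⁻¹(0.8) = 0.842, giving δ = 2.486.
δ = d·√n ⇒ n = (δ/d)² = (2.486 / 0.28)² = 78.86.
Round up to the next whole unit.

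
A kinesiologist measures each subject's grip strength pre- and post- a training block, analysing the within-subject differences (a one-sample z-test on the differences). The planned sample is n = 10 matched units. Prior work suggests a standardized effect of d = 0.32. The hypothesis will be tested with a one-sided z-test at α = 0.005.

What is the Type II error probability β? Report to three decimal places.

Noncentrality parameter: δ = d·√n = 0.32 × √10 = 1.0119
One-sided α = 0.005 → critical value z_{0.005} = 2.576.
Power = P(Z > 2.576 − δ) = Φ(-1.564) = 0.0589.
Type II error: β = 1 − power = 1 − 0.0589 = 0.9411.

β ≈ 0.941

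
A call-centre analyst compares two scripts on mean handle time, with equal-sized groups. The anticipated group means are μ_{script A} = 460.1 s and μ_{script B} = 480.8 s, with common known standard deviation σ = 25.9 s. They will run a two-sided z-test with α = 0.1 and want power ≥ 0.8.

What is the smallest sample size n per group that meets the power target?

n = 20 per group

Standardized effect: d = |μ_{script A} − μ_{script B}| / σ = |460.1 − 480.8| / 25.9 = 0.7992
Set Φ(δ − 1.645) = 0.8; then δ − 1.645 = Φ⁻¹(0.8) = 0.842, giving δ = 2.486.
(For δ > 0 the lower-tail rejection region contributes negligibly to power, so the one-term inversion is standard.)
δ = d·√(n/2) ⇒ n = 2(δ/d)² = 2 × (2.486 / 0.7992)² = 19.36.
Round up to the next whole unit.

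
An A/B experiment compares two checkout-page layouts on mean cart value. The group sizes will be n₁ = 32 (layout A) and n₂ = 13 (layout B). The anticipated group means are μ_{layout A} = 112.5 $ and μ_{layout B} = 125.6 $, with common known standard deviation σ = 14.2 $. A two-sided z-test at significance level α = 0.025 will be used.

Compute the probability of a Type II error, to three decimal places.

Standardized effect: d = |μ_{layout A} − μ_{layout B}| / σ = |112.5 − 125.6| / 14.2 = 0.9225
Noncentrality parameter: δ = d / √(1/n₁ + 1/n₂) = 0.9225 / √(1/32 + 1/13) = 2.8049
Critical value for a two-sided test at α = 0.025: z_{α/2} = 2.241.
Power = Φ(δ − 2.241) + Φ(−δ − 2.241) = Φ(0.564) + Φ(-5.046) = 0.7135 + 0.0000 = 0.7135.
Type II error: β = 1 − power = 1 − 0.7135 = 0.2865.

β ≈ 0.287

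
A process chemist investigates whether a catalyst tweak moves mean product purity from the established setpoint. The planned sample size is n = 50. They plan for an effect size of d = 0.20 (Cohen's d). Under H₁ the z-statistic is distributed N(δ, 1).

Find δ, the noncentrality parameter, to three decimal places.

The noncentrality parameter scales effect size by the design's sample-size factor: δ = d·√n = 0.20 × √50 = 1.4142

δ ≈ 1.414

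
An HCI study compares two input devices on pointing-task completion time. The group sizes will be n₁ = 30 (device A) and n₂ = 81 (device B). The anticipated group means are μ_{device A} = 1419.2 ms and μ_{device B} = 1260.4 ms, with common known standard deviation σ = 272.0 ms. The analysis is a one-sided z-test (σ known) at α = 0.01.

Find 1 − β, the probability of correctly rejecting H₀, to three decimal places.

Power ≈ 0.657

Standardized effect: d = |μ_{device A} − μ_{device B}| / σ = |1419.2 − 1260.4| / 272.0 = 0.5838
Noncentrality parameter: δ = d / √(1/n₁ + 1/n₂) = 0.5838 / √(1/30 + 1/81) = 2.7316
Critical value for a one-sided test at α = 0.01: z_α = 2.326.
Power = P(Z > 2.326 − δ) = Φ(0.405) = 0.6574.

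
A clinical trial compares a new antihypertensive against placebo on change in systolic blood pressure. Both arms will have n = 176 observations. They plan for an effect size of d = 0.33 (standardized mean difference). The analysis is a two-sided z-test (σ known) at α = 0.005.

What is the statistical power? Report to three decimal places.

Noncentrality parameter: δ = d·√(n/2) = 0.33 × √(176/2) = 3.0957
Critical value for a two-sided test at α = 0.005: z_{α/2} = 2.807.
Power = Φ(δ − 2.807) + Φ(−δ − 2.807) = Φ(0.289) + Φ(-5.903) = 0.6136 + 0.0000 = 0.6136.

Power ≈ 0.614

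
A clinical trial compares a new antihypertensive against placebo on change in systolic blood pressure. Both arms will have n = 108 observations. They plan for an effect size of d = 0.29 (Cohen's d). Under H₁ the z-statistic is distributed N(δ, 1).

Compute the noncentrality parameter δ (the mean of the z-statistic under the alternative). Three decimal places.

δ ≈ 2.131

The noncentrality parameter scales effect size by the design's sample-size factor: δ = d·√(n/2) = 0.29 × √(108/2) = 2.1311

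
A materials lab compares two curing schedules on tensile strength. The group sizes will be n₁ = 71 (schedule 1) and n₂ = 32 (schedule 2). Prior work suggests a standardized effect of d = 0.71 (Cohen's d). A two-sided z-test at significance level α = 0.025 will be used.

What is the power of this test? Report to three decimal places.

Power ≈ 0.863

Noncentrality parameter: δ = d / √(1/n₁ + 1/n₂) = 0.71 / √(1/71 + 1/32) = 3.3346
Two-sided α = 0.025 → critical value z_{0.0125} = 2.241.
Power = Φ(δ − 2.241) + Φ(−δ − 2.241) = Φ(1.093) + Φ(-5.576) = 0.8628 + 0.0000 = 0.8628.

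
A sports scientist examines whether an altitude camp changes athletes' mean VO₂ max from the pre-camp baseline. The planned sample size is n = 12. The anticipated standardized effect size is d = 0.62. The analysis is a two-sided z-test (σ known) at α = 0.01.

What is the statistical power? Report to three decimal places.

Noncentrality parameter: δ = d·√n = 0.62 × √12 = 2.1477
Critical value for a two-sided test at α = 0.01: z_{α/2} = 2.576.
Power = Φ(δ − 2.576) + Φ(−δ − 2.576) = Φ(-0.428) + Φ(-4.724) = 0.3343 + 0.0000 = 0.3343.

Power ≈ 0.334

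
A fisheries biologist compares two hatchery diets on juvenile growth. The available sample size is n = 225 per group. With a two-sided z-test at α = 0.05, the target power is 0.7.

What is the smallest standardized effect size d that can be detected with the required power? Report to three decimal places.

Required noncentrality: δ = z_{0.025} + z_{0.30} = 1.960 + 0.524 = 2.484.
(The second rejection-region term Φ(−δ − z_{α/2}) is negligible and dropped.)
δ = d·√(n/2) ⇒ d = δ/√(n/2) = 2.484/√(225/2) = 0.2342.

d ≈ 0.234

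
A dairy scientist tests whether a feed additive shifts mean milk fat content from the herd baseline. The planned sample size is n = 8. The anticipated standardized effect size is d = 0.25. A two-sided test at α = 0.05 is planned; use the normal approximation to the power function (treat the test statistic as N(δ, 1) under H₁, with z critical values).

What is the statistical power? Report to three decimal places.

Noncentrality parameter: δ = d·√n = 0.25 × √8 = 0.7071
Two-sided α = 0.05 → critical value z_{0.025} = 1.960.
Power = Φ(δ − 1.960) + Φ(−δ − 1.960) = Φ(-1.253) + Φ(-2.667) = 0.1051 + 0.0038 = 0.1090.

Power ≈ 0.109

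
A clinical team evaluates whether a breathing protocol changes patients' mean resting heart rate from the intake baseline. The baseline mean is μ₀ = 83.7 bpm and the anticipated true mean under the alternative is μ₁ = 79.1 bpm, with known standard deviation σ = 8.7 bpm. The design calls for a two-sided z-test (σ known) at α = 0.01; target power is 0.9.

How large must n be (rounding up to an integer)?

Standardized effect: d = |μ₁ − μ₀| / σ = |79.1 − 83.7| / 8.7 = 0.5287
Set Φ(δ − 2.576) = 0.9; then δ − 2.576 = Φ⁻¹(0.9) = 1.282, giving δ = 3.857.
(The Φ(−δ − z_{α/2}) term is vanishingly small for δ > 0 and is dropped in the standard sample-size formula.)
δ = d·√n ⇒ n = (δ/d)² = (3.857 / 0.5287)² = 53.22.
Rounding up, n = 54.

n = 54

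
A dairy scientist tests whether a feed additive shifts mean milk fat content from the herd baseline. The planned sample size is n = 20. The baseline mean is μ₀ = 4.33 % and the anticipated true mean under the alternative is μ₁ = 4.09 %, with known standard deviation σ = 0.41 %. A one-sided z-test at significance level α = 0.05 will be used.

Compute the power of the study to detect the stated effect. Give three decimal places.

Standardized effect: d = |μ₁ − μ₀| / σ = |4.09 − 4.33| / 0.41 = 0.5854
Noncentrality parameter: δ = d·√n = 0.5854 × √20 = 2.6178
One-sided α = 0.05 → critical value z_{0.05} = 1.645.
Power = Φ(δ − 1.645) = Φ(0.973) = 0.8347.

Power ≈ 0.835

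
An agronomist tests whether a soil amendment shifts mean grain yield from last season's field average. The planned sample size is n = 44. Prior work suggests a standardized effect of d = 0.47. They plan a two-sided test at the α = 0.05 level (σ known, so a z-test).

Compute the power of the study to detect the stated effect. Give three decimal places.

Noncentrality parameter: δ = d·√n = 0.47 × √44 = 3.1176
Two-sided α = 0.05 → critical value z_{0.025} = 1.960.
Power = Φ(δ − 1.960) + Φ(−δ − 1.960) = Φ(1.158) + Φ(-5.078) = 0.8765 + 0.0000 = 0.8765.

Power ≈ 0.876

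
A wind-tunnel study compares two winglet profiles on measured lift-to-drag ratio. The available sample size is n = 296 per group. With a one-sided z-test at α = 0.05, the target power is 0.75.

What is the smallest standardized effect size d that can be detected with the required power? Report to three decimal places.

d ≈ 0.191

Need Φ(δ − 1.645) = 0.75, so δ = 1.645 + 0.674 = 2.319.
δ = d·√(n/2) ⇒ d = δ/√(n/2) = 2.319/√(296/2) = 0.1906.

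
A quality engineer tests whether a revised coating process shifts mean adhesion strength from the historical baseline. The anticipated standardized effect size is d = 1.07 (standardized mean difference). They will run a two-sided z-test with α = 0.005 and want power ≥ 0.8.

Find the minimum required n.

n = 12

For power 0.8 need Φ(δ − z_{0.0025}) = 0.8, so δ = z_{0.0025} + z_{0.20} = 2.807 + 0.842 = 3.649.
(For δ > 0 the lower-tail rejection region contributes negligibly to power, so the one-term inversion is standard.)
δ = d·√n ⇒ n = (δ/d)² = (3.649 / 1.07)² = 11.63.
Round up to the next whole unit.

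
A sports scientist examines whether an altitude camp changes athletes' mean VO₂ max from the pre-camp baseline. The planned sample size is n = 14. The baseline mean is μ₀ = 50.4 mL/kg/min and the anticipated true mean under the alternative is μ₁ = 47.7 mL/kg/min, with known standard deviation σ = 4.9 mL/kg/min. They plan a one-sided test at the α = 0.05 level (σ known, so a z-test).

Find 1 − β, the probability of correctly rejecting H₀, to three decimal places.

Power ≈ 0.662

Standardized effect: d = |μ₁ − μ₀| / σ = |47.7 − 50.4| / 4.9 = 0.5510
Noncentrality parameter: δ = d·√n = 0.5510 × √14 = 2.0617
Critical value for a one-sided test at α = 0.05: z_α = 1.645.
Power = P(Z > 1.645 − δ) = Φ(0.417) = 0.6616.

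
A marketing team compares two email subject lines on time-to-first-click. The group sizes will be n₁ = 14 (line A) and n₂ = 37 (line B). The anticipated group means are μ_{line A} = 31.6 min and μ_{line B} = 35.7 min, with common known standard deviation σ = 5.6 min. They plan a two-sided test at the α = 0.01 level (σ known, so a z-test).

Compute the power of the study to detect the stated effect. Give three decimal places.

Standardized effect: d = |μ_{line A} − μ_{line B}| / σ = |31.6 − 35.7| / 5.6 = 0.7321
Noncentrality parameter: δ = d / √(1/n₁ + 1/n₂) = 0.7321 / √(1/14 + 1/37) = 2.3333
Two-sided α = 0.01 → critical value z_{0.005} = 2.576.
Power = Φ(δ − 2.576) + Φ(−δ − 2.576) = Φ(-0.243) + Φ(-4.909) = 0.4042 + 0.0000 = 0.4042.

Power ≈ 0.404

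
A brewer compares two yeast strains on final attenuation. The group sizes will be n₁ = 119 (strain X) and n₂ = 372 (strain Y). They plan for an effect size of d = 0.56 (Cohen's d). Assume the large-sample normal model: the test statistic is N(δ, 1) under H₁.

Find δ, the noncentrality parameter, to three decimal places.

δ ≈ 5.317

δ = d / √(1/n₁ + 1/n₂) = 0.56 / √(1/119 + 1/372) = 5.3173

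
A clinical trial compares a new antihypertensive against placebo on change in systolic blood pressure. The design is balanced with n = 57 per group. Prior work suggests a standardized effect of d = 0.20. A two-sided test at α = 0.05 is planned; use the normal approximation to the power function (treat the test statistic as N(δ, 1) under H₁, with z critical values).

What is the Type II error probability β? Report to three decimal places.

β ≈ 0.813

Noncentrality parameter: δ = d·√(n/2) = 0.20 × √(57/2) = 1.0677
Two-sided α = 0.05 → critical value z_{0.025} = 1.960.
Power = Φ(δ − 1.960) + Φ(−δ − 1.960) = Φ(-0.892) + Φ(-3.028) = 0.1861 + 0.0012 = 0.1874.
Type II error: β = 1 − power = 1 − 0.1874 = 0.8126.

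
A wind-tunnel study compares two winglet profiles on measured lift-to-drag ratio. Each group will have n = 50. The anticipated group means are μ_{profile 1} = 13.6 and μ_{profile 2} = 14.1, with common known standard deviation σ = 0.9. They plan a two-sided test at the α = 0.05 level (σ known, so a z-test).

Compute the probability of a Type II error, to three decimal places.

Standardized effect: d = |μ_{profile 1} − μ_{profile 2}| / σ = |13.6 − 14.1| / 0.9 = 0.5556
Noncentrality parameter: δ = d·√(n/2) = 0.5556 × √(50/2) = 2.7778
Critical value for a two-sided test at α = 0.05: z_{α/2} = 1.960.
Power = Φ(δ − 1.960) + Φ(−δ − 1.960) = Φ(0.818) + Φ(-4.738) = 0.7933 + 0.0000 = 0.7933.
Type II error: β = 1 − power = 1 − 0.7933 = 0.2067.

β ≈ 0.207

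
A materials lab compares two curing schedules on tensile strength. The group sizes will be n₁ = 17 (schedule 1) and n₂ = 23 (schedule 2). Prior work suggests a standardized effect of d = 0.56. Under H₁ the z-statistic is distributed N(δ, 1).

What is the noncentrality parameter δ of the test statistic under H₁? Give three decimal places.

δ ≈ 1.751

δ = d / √(1/n₁ + 1/n₂) = 0.56 / √(1/17 + 1/23) = 1.7508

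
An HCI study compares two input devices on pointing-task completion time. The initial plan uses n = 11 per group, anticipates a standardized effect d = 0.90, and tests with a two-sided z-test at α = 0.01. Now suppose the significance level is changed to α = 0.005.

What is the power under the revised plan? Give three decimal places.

Power ≈ 0.243

δ = d·√(n/2) = 0.90 × √(11/2) = 2.1107 (unchanged). New critical value: z_{0.0025} = 2.807.
Revised power = Φ(δ − 2.807) + Φ(−δ − 2.807) = Φ(-0.696) + Φ(-4.918) = 0.2431 + 0.0000 = 0.2431.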